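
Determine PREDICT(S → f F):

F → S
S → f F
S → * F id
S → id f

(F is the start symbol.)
PREDICT(S → f F) = (FIRST(RHS) \ {ε}) ∪ (FOLLOW(S) if ε ∈ FIRST(RHS), i.e. RHS ⇒* ε)
FIRST(f F) = { 'f' }
ε ∉ FIRST(f F), so FOLLOW(S) is not added.
PREDICT(S → f F) = { 'f' }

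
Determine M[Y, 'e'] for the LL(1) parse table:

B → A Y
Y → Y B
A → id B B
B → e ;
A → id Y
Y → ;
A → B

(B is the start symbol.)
Empty (error entry)

To find M[Y, 'e'], we find productions for Y where 'e' is in the predict set (PREDICT(N → α) = (FIRST(α) \ {ε}) ∪ (FOLLOW(N) if α ⇒* ε)).

Relevant sets:
  FIRST(Y) = { ';' }

Y → Y B: PREDICT = { ';' }
Y → ;: PREDICT = { ';' }

M[Y, 'e'] is empty (no production applies)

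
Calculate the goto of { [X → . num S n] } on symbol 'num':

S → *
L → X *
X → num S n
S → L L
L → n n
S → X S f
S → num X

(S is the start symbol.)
GOTO(I, 'num') = CLOSURE({ [A → αX.β] : [A → α.Xβ] ∈ I, X = 'num' })

Items with dot before 'num', with the dot advanced:
  [X → . num S n] → [X → num . S n]
Closure of the advanced items:
  [X → num . S n] has the dot before S: add [S → . *], [S → . L L], [S → . X S f], [S → . num X]
  [S → . L L] has the dot before L: add [L → . X *], [L → . n n]
  [S → . X S f] has the dot before X: add [X → . num S n]

GOTO = { [L → . X *], [L → . n n], [S → . *], [S → . L L], [S → . X S f], [S → . num X], [X → . num S n], [X → num . S n] }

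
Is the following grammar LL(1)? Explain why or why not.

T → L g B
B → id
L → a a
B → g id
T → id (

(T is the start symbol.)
A grammar is LL(1) if for each non-terminal N with multiple productions, the predict sets of those productions are pairwise disjoint, where PREDICT(N → α) = (FIRST(α) \ {ε}) ∪ (FOLLOW(N) if α ⇒* ε).

Relevant sets:
  FIRST(L) = { 'a' }

For T:
  PREDICT(T → L g B) = { 'a' }
  PREDICT(T → id '(') = { 'id' }
For B:
  PREDICT(B → id) = { 'id' }
  PREDICT(B → g id) = { 'g' }
L has a single production, so nothing to check there.

All predict sets are disjoint. The grammar IS LL(1).

Answer: Yes, the grammar is LL(1).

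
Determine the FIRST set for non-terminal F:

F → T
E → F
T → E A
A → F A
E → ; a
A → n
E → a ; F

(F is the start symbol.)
{ ';', 'a' }

To compute FIRST(F), examine every production with F on the left-hand side, reading each right-hand side left to right until a non-nullable symbol is reached.

FIRST sets of the other non-terminals involved (by the same procedure, iterated to a fixed point):
  FIRST(T) = { ';', 'a' }

From F → T:
  - T is a non-terminal: add FIRST(T) \ {ε} = { ';', 'a' }
    T is not nullable, so stop

Collecting: FIRST(F) = { ';', 'a' }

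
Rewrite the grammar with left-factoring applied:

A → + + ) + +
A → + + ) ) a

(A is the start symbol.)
A → + + ) A'
A' → + +
A' → ) a

Left-factoring transforms A → αβ₁ | αβ₂ into A → αA' and A' → β₁ | β₂
(α is the longest common prefix among the alternatives). Repeat until
no nonterminal has two alternatives with a common prefix.

Round 1: A has alternatives sharing prefix '+ + )'. Introduce A': A → + + ) A'
  Add: A' → + +
  Add: A' → ) a

No remaining common prefixes — done.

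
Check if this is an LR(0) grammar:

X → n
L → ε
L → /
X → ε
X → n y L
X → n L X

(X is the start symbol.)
Augment with X' → X and build the canonical LR(0) collection (I0 = CLOSURE({[X' → . X]}), then GOTO on every symbol after a dot until no new states appear). It has 8 states:
  I0: { [X → . n L X], [X → . n y L], [X → . n], [X → .], [X' → . X] }  — shift, reduce
  I1: { [X' → X .] }  — accept
  I2: { [L → . /], [L → .], [X → n . L X], [X → n . y L], [X → n .] }  — shift, 2 reduces
  I3: { [L → / .] }  — reduce
  I4: { [X → . n L X], [X → . n y L], [X → . n], [X → .], [X → n L . X] }  — shift, reduce
  I5: { [L → . /], [L → .], [X → n y . L] }  — shift, reduce
  I6: { [X → n y L .] }  — reduce
  I7: { [X → n L X .] }  — reduce

Conflict in state I0:
  Shift-reduce conflict between [X → .] and [X → . n]
So the grammar is NOT LR(0).

Answer: No. Shift-reduce conflict between [X → .] and [X → . n]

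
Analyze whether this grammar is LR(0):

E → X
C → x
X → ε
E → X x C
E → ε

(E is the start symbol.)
Augment with E' → E and build the canonical LR(0) collection (I0 = CLOSURE({[E' → . E]}), then GOTO on every symbol after a dot until no new states appear). It has 6 states:
  I0: { [E → . X x C], [E → . X], [E → .], [E' → . E], [X → .] }  — 2 reduces
  I1: { [E' → E .] }  — accept
  I2: { [E → X . x C], [E → X .] }  — shift, reduce
  I3: { [C → . x], [E → X x . C] }  — shift
  I4: { [E → X x C .] }  — reduce
  I5: { [C → x .] }  — reduce

Conflict in state I0:
  Reduce-reduce conflict: [E → .] and [X → .]
So the grammar is NOT LR(0).

Answer: No. Reduce-reduce conflict: [E → .] and [X → .]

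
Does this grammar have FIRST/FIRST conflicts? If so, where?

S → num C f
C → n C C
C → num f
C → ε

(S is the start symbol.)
No FIRST/FIRST conflicts.

Productions for C:
  C → n C C: FIRST = { 'n' }
  C → num f: FIRST = { 'num' }
  C → ε: FIRST = { ε }
S has only one production, so no FIRST/FIRST conflict is possible there.

All alternatives of each non-terminal have pairwise disjoint FIRST sets.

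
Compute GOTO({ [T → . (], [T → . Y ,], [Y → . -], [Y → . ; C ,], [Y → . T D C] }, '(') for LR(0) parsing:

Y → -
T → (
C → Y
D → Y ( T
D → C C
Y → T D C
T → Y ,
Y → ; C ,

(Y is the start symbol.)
{ [T → ( .] }

GOTO(I, '(') = CLOSURE({ [A → αX.β] : [A → α.Xβ] ∈ I, X = '(' })

Items with dot before '(', with the dot advanced:
  [T → . (] → [T → ( .]
Closure adds nothing (no advanced item has the dot before a non-terminal).

GOTO = { [T → ( .] }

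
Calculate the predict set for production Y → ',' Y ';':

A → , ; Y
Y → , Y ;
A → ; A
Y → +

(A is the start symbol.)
PREDICT(Y → ',' Y ';') = (FIRST(RHS) \ {ε}) ∪ (FOLLOW(Y) if ε ∈ FIRST(RHS), i.e. RHS ⇒* ε)
FIRST(',' Y ';') = { ',' }
ε ∉ FIRST(',' Y ';'), so FOLLOW(Y) is not added.
PREDICT(Y → ',' Y ';') = { ',' }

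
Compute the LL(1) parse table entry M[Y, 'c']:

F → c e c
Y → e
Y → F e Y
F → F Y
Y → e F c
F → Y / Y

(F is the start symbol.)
Y → F e Y

To find M[Y, 'c'], we find productions for Y where 'c' is in the predict set (PREDICT(N → α) = (FIRST(α) \ {ε}) ∪ (FOLLOW(N) if α ⇒* ε)).

Relevant sets:
  FIRST(F) = { 'c', 'e' }

Y → e: PREDICT = { 'e' }
Y → F e Y: PREDICT = { 'c', 'e' }
  'c' is in predict set, so this production goes in M[Y, 'c']
Y → e F c: PREDICT = { 'e' }

M[Y, 'c'] = Y → F e Y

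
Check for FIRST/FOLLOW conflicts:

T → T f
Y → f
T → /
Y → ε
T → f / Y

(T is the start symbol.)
A FIRST/FOLLOW conflict occurs when a non-terminal N has a nullable alternative N → β (β ⇒* ε) and another alternative N → α with FIRST(α) ∩ FOLLOW(N) ≠ ∅: on such a lookahead the parser cannot decide between expanding α and letting N vanish via β.

Nullable non-terminals: Y.

Y: nullable alternative(s) Y → ε; FOLLOW(Y) = { $, 'f' }
  Y → f: FIRST \ {ε} = { 'f' } — overlaps FOLLOW(Y) on { 'f' }: CONFLICT
  Y → ε: FIRST \ {ε} = { } — this is the only nullable alternative, skip

T has no nullable alternative, so no FIRST/FOLLOW check is needed there.

So the grammar has 1 FIRST/FOLLOW conflict (marked CONFLICT above).

Answer: Yes. Y → f with FOLLOW(Y) on { 'f' }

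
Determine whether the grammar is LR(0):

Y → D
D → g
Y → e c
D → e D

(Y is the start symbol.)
Yes, the grammar is LR(0)

Augment with Y' → Y and build the canonical LR(0) collection (I0 = CLOSURE({[Y' → . Y]}), then GOTO on every symbol after a dot until no new states appear). It has 8 states:
  I0: { [D → . e D], [D → . g], [Y → . D], [Y → . e c], [Y' → . Y] }  — shift
  I1: { [Y → D .] }  — reduce
  I2: { [Y' → Y .] }  — accept
  I3: { [D → . e D], [D → . g], [D → e . D], [Y → e . c] }  — shift
  I4: { [D → g .] }  — reduce
  I5: { [D → e D .] }  — reduce
  I6: { [Y → e c .] }  — reduce
  I7: { [D → . e D], [D → . g], [D → e . D] }  — shift

Every state is either a pure shift/goto state or contains exactly one complete item and nothing to shift — no conflicts. The grammar is LR(0).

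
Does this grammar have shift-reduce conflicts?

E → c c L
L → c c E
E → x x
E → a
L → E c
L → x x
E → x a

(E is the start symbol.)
Yes — I14: [L → c c E .] vs [L → E . c]

A shift-reduce conflict occurs when an LR(0) state has both:
  - a complete (reduce) item [A → α .] (dot at the end), and
  - a shift item [B → β . c γ] (dot before a terminal).

Augment with E' → E and build the canonical LR(0) collection (I0 = CLOSURE({[E' → . E]}), then GOTO on every symbol after a dot until no new states appear). It has 16 states:
  I0: { [E → . a], [E → . c c L], [E → . x a], [E → . x x], [E' → . E] }  — shift
  I1: { [E' → E .] }  — accept
  I2: { [E → a .] }  — reduce
  I3: { [E → c . c L] }  — shift
  I4: { [E → x . a], [E → x . x] }  — shift
  I5: { [E → x a .] }  — reduce
  I6: { [E → x x .] }  — reduce
  I7: { [E → . a], [E → . c c L], [E → . x a], [E → . x x], [E → c c . L], [L → . E c], [L → . c c E], [L → . x x] }  — shift
  I8: { [L → E . c] }  — shift
  I9: { [E → c c L .] }  — reduce
  I10: { [E → c . c L], [L → c . c E] }  — shift
  I11: { [E → x . a], [E → x . x], [L → x . x] }  — shift
  I12: { [E → x x .], [L → x x .] }  — 2 reduces
  I13: { [E → . a], [E → . c c L], [E → . x a], [E → . x x], [E → c c . L], [L → . E c], [L → . c c E], [L → . x x], [L → c c . E] }  — shift
  I14: { [L → E . c], [L → c c E .] }  — shift, reduce
  I15: { [L → E c .] }  — reduce

I14 contains reduce item [L → c c E .] and shift item [L → E . c] — shift-reduce conflict.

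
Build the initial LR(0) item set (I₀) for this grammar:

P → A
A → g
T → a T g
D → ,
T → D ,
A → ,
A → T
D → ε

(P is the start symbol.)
First, augment the grammar with P' → P
I₀ = CLOSURE({ [P' → . P] }):
  [P' → . P] has the dot before P: add [P → . A]
  [P → . A] has the dot before A: add [A → . g], [A → . ,], [A → . T]
  [A → . T] has the dot before T: add [T → . a T g], [T → . D ,]
  [T → . D ,] has the dot before D: add [D → . ,], [D → .]
No further items can be added.

I₀ = { [A → . ,], [A → . T], [A → . g], [D → . ,], [D → .], [P → . A], [P' → . P], [T → . D ,], [T → . a T g] }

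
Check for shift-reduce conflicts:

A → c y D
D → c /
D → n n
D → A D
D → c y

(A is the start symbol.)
A shift-reduce conflict occurs when an LR(0) state has both:
  - a complete (reduce) item [A → α .] (dot at the end), and
  - a shift item [B → β . c γ] (dot before a terminal).

Augment with A' → A and build the canonical LR(0) collection (I0 = CLOSURE({[A' → . A]}), then GOTO on every symbol after a dot until no new states appear). It has 12 states:
  I0: { [A → . c y D], [A' → . A] }  — shift
  I1: { [A' → A .] }  — accept
  I2: { [A → c . y D] }  — shift
  I3: { [A → . c y D], [A → c y . D], [D → . A D], [D → . c /], [D → . c y], [D → . n n] }  — shift
  I4: { [A → . c y D], [D → . A D], [D → . c /], [D → . c y], [D → . n n], [D → A . D] }  — shift
  I5: { [A → c y D .] }  — reduce
  I6: { [A → c . y D], [D → c . /], [D → c . y] }  — shift
  I7: { [D → n . n] }  — shift
  I8: { [D → n n .] }  — reduce
  I9: { [D → c / .] }  — reduce
  I10: { [A → . c y D], [A → c y . D], [D → . A D], [D → . c /], [D → . c y], [D → . n n], [D → c y .] }  — shift, reduce
  I11: { [D → A D .] }  — reduce

I10 contains reduce item [D → c y .] and shift items [A → . c y D], [D → . c /], [D → . c y], [D → . n n] — shift-reduce conflict.

Answer: Yes — I10: [D → c y .] vs [A → . c y D]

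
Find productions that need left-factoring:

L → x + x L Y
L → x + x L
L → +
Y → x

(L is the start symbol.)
Left-factoring is needed when two productions for the same non-terminal
share a common prefix on the right-hand side.

Productions for L:
  L → x + x L Y
  L → x + x L
  L → +

Found common prefix 'x + x L' in productions for L

Answer: Yes, L has productions with common prefix 'x + x L'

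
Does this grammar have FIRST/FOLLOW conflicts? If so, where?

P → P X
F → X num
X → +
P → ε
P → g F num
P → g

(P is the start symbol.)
Yes. P → P X with FOLLOW(P) on { '+' }

A FIRST/FOLLOW conflict occurs when a non-terminal N has a nullable alternative N → β (β ⇒* ε) and another alternative N → α with FIRST(α) ∩ FOLLOW(N) ≠ ∅: on such a lookahead the parser cannot decide between expanding α and letting N vanish via β.

Nullable non-terminals: P.
FIRST sets used below: FIRST(P) = { '+', 'g', ε }, FIRST(X) = { '+' }

P: nullable alternative(s) P → ε; FOLLOW(P) = { $, '+' }
  P → P X: FIRST \ {ε} = { '+', 'g' } — overlaps FOLLOW(P) on { '+' }: CONFLICT
  P → ε: FIRST \ {ε} = { } — this is the only nullable alternative, skip
  P → g F num: FIRST \ {ε} = { 'g' } — disjoint from FOLLOW(P)
  P → g: FIRST \ {ε} = { 'g' } — disjoint from FOLLOW(P)

F, X have no nullable alternative, so no FIRST/FOLLOW check is needed there.

So the grammar has 1 FIRST/FOLLOW conflict (marked CONFLICT above).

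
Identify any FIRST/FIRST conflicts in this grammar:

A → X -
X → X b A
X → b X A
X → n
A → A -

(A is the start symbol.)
FIRST sets of the non-terminals at (or reachable through a nullable prefix from) the front of some alternative:
  FIRST(X) = { 'b', 'n' }
  FIRST(A) = { 'b', 'n' }

Productions for A:
  A → X -: FIRST = { 'b', 'n' }
  A → A -: FIRST = { 'b', 'n' }
Productions for X:
  X → X b A: FIRST = { 'b', 'n' }
  X → b X A: FIRST = { 'b' }
  X → n: FIRST = { 'n' }

Conflict for A: A → X - and A → A -
  Overlap: { 'b', 'n' }
Conflict for X: X → X b A and X → b X A
  Overlap: { 'b' }
Conflict for X: X → X b A and X → n
  Overlap: { 'n' }

Answer: Yes. A → X '-' / A → A '-' on { 'b', 'n' }; X → X b A / X → b X A on { 'b' }; X → X b A / X → n on { 'n' }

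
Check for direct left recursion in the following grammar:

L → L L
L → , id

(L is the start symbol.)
Yes, L is left-recursive

L → L L: LEFT RECURSIVE (starts with L)
L → , id: starts with ','

The grammar has direct left recursion on: L.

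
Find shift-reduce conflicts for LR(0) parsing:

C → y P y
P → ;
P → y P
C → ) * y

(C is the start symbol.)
A shift-reduce conflict occurs when an LR(0) state has both:
  - a complete (reduce) item [A → α .] (dot at the end), and
  - a shift item [B → β . c γ] (dot before a terminal).

Augment with C' → C and build the canonical LR(0) collection (I0 = CLOSURE({[C' → . C]}), then GOTO on every symbol after a dot until no new states appear). It has 11 states:
  I0: { [C → . ) * y], [C → . y P y], [C' → . C] }  — shift
  I1: { [C → ) . * y] }  — shift
  I2: { [C' → C .] }  — accept
  I3: { [C → y . P y], [P → . ;], [P → . y P] }  — shift
  I4: { [P → ; .] }  — reduce
  I5: { [C → y P . y] }  — shift
  I6: { [P → . ;], [P → . y P], [P → y . P] }  — shift
  I7: { [P → y P .] }  — reduce
  I8: { [C → y P y .] }  — reduce
  I9: { [C → ) * . y] }  — shift
  I10: { [C → ) * y .] }  — reduce

No state contains both a complete item and a shift item.

Answer: No shift-reduce conflicts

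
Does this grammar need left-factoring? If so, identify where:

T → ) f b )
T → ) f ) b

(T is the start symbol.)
Left-factoring is needed when two productions for the same non-terminal
share a common prefix on the right-hand side.

Productions for T:
  T → ) f b )
  T → ) f ) b

Found common prefix ') f' in productions for T

Answer: Yes, T has productions with common prefix ') f'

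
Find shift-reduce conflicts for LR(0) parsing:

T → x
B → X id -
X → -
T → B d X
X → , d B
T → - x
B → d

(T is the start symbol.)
Yes — I2: [X → - .] vs [T → - . x]

A shift-reduce conflict occurs when an LR(0) state has both:
  - a complete (reduce) item [A → α .] (dot at the end), and
  - a shift item [B → β . c γ] (dot before a terminal).

Augment with T' → T and build the canonical LR(0) collection (I0 = CLOSURE({[T' → . T]}), then GOTO on every symbol after a dot until no new states appear). It has 16 states:
  I0: { [B → . X id -], [B → . d], [T → . - x], [T → . B d X], [T → . x], [T' → . T], [X → . , d B], [X → . -] }  — shift
  I1: { [X → , . d B] }  — shift
  I2: { [T → - . x], [X → - .] }  — shift, reduce
  I3: { [T → B . d X] }  — shift
  I4: { [T' → T .] }  — accept
  I5: { [B → X . id -] }  — shift
  I6: { [B → d .] }  — reduce
  I7: { [T → x .] }  — reduce
  I8: { [B → X id . -] }  — shift
  I9: { [B → X id - .] }  — reduce
  I10: { [T → B d . X], [X → . , d B], [X → . -] }  — shift
  I11: { [X → - .] }  — reduce
  I12: { [T → B d X .] }  — reduce
  I13: { [T → - x .] }  — reduce
  I14: { [B → . X id -], [B → . d], [X → , d . B], [X → . , d B], [X → . -] }  — shift
  I15: { [X → , d B .] }  — reduce

I2 contains reduce item [X → - .] and shift item [T → - . x] — shift-reduce conflict.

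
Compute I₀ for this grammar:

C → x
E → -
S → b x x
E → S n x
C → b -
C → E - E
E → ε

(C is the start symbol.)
First, augment the grammar with C' → C
I₀ = CLOSURE({ [C' → . C] }):
  [C' → . C] has the dot before C: add [C → . x], [C → . b -], [C → . E - E]
  [C → . E - E] has the dot before E: add [E → . -], [E → . S n x], [E → .]
  [E → . S n x] has the dot before S: add [S → . b x x]
No further items can be added.

I₀ = { [C → . E - E], [C → . b -], [C → . x], [C' → . C], [E → . -], [E → . S n x], [E → .], [S → . b x x] }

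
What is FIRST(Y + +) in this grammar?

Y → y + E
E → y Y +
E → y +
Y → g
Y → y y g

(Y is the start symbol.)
{ 'g', 'y' }

FIRST sets of the non-terminals involved (from the grammar, by fixed-point iteration):
  FIRST(Y) = { 'g', 'y' }

To compute FIRST(Y + +), process the symbols left to right:
Symbol Y is a non-terminal. Add FIRST(Y) \ {ε} = { 'g', 'y' }
Y is not nullable (ε ∉ FIRST(Y)), so stop here.
FIRST(Y + +) = { 'g', 'y' }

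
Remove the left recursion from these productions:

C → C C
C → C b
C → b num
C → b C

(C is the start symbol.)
C → b num C'
C → b C C'
C' → C C'
C' → b C'
C' → ε

C is directly left-recursive. The standard transformation for
  A → A α₁ | ... | A α_m | β₁ | ... | β_n
is
  A  → β₁ A' | ... | β_n A'
  A' → α₁ A' | ... | α_m A' | ε

C → b num becomes C → b num C'
C → b C becomes C → b C C'
C → C C becomes C' → C C'
C → C b becomes C' → b C'
Add C' → ε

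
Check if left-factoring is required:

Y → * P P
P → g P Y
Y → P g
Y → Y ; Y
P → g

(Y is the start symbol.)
Yes, P has productions with common prefix 'g'

Left-factoring is needed when two productions for the same non-terminal
share a common prefix on the right-hand side.

Productions for Y:
  Y → * P P
  Y → P g
  Y → Y ; Y
Productions for P:
  P → g P Y
  P → g

Found common prefix 'g' in productions for P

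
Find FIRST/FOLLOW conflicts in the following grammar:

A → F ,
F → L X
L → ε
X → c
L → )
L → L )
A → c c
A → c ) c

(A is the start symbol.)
Yes. L → ')' with FOLLOW(L) on { ')' }; L → L ')' with FOLLOW(L) on { ')' }

Nullable non-terminals: L.
FIRST sets used below: FIRST(L) = { ')', ε }

L: nullable alternative(s) L → ε; FOLLOW(L) = { ')', 'c' }
  L → ε: FIRST \ {ε} = { } — this is the only nullable alternative, skip
  L → ): FIRST \ {ε} = { ')' } — overlaps FOLLOW(L) on { ')' }: CONFLICT
  L → L ): FIRST \ {ε} = { ')' } — overlaps FOLLOW(L) on { ')' }: CONFLICT

A, F, X have no nullable alternative, so no FIRST/FOLLOW check is needed there.

So the grammar has 2 FIRST/FOLLOW conflicts (marked CONFLICT above).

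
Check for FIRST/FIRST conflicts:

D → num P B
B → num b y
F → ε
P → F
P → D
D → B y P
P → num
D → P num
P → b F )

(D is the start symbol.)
Yes. D → num P B / D → B y P on { 'num' }; D → num P B / D → P num on { 'num' }; D → B y P / D → P num on { 'num' }; P → D / P → num on { 'num' }; P → D / P → b F ')' on { 'b' }

A FIRST/FIRST conflict occurs when two productions N → α and N → β for the same non-terminal have FIRST(α) ∩ FIRST(β) ≠ ∅ (with ε ∈ FIRST of a nullable right-hand side, so two nullable alternatives also conflict).

FIRST sets of the non-terminals at (or reachable through a nullable prefix from) the front of some alternative:
  FIRST(B) = { 'num' }
  FIRST(P) = { 'b', 'num', ε }
  FIRST(F) = { ε }
  FIRST(D) = { 'b', 'num' }

Productions for D:
  D → num P B: FIRST = { 'num' }
  D → B y P: FIRST = { 'num' }
  D → P num: FIRST = { 'b', 'num' }
Productions for P:
  P → F: FIRST = { ε }
  P → D: FIRST = { 'b', 'num' }
  P → num: FIRST = { 'num' }
  P → b F ): FIRST = { 'b' }
B, F have only one production, so no FIRST/FIRST conflict is possible there.

Conflict for D: D → num P B and D → B y P
  Overlap: { 'num' }
Conflict for D: D → num P B and D → P num
  Overlap: { 'num' }
Conflict for D: D → B y P and D → P num
  Overlap: { 'num' }
Conflict for P: P → D and P → num
  Overlap: { 'num' }
Conflict for P: P → D and P → b F )
  Overlap: { 'b' }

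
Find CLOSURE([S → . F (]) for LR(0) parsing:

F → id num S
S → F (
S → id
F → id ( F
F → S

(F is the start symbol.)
To compute CLOSURE, for each item [A → α.Bβ] where B is a non-terminal, add [B → .γ] for all productions B → γ; repeat for the newly added items until nothing changes.

Start with: [S → . F (]
  [S → . F (] has the dot before F: add [F → . id num S], [F → . id ( F], [F → . S]
  [F → . S] has the dot before S: add [S → . id]
No further items can be added.

CLOSURE = { [F → . S], [F → . id ( F], [F → . id num S], [S → . F (], [S → . id] }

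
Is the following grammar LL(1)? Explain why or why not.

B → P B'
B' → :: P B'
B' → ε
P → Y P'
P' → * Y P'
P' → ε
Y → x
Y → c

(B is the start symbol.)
Yes, the grammar is LL(1).

A grammar is LL(1) if for each non-terminal N with multiple productions, the predict sets of those productions are pairwise disjoint, where PREDICT(N → α) = (FIRST(α) \ {ε}) ∪ (FOLLOW(N) if α ⇒* ε).

Relevant sets:
  FOLLOW(B') = { $ }
  FOLLOW(P') = { $, '::' }

For B':
  PREDICT(B' → :: P B') = { '::' }
  PREDICT(B' → ε) = { $ }
For P':
  PREDICT(P' → '*' Y P') = { '*' }
  PREDICT(P' → ε) = { $, '::' }
For Y:
  PREDICT(Y → x) = { 'x' }
  PREDICT(Y → c) = { 'c' }
B, P have a single production, so nothing to check there.

All predict sets are disjoint. The grammar IS LL(1).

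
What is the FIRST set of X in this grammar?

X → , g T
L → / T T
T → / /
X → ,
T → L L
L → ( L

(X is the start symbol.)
To compute FIRST(X), examine every production with X on the left-hand side, reading each right-hand side left to right until a non-nullable symbol is reached.

From X → , g T:
  - ',' is a terminal: add ',' and stop
From X → ,:
  - ',' is a terminal: add ',' and stop

Collecting: FIRST(X) = { ',' }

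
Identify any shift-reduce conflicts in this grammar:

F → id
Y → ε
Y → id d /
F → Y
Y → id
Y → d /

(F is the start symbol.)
Yes — I0: [Y → .] vs [F → . id]; I4: [F → id .] vs [Y → id . d /]

A shift-reduce conflict occurs when an LR(0) state has both:
  - a complete (reduce) item [A → α .] (dot at the end), and
  - a shift item [B → β . c γ] (dot before a terminal).

Augment with F' → F and build the canonical LR(0) collection (I0 = CLOSURE({[F' → . F]}), then GOTO on every symbol after a dot until no new states appear). It has 8 states:
  I0: { [F → . Y], [F → . id], [F' → . F], [Y → . d /], [Y → . id d /], [Y → . id], [Y → .] }  — shift, reduce
  I1: { [F' → F .] }  — accept
  I2: { [F → Y .] }  — reduce
  I3: { [Y → d . /] }  — shift
  I4: { [F → id .], [Y → id . d /], [Y → id .] }  — shift, 2 reduces
  I5: { [Y → id d . /] }  — shift
  I6: { [Y → id d / .] }  — reduce
  I7: { [Y → d / .] }  — reduce

I0 contains reduce item [Y → .] and shift items [F → . id], [Y → . d /], [Y → . id], [Y → . id d /] — shift-reduce conflict.
I4 contains reduce items [F → id .], [Y → id .] and shift item [Y → id . d /] — shift-reduce conflict.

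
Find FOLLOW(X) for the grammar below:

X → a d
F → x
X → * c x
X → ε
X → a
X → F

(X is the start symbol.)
X is the start symbol, so $ ∈ FOLLOW(X).
X does not occur on any right-hand side.

Taking the union: FOLLOW(X) = { $ }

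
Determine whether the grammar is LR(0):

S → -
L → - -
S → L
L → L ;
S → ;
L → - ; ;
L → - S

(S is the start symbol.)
Augment with S' → S and build the canonical LR(0) collection (I0 = CLOSURE({[S' → . S]}), then GOTO on every symbol after a dot until no new states appear). It has 10 states:
  I0: { [L → . - -], [L → . - ; ;], [L → . - S], [L → . L ;], [S → . -], [S → . ;], [S → . L], [S' → . S] }  — shift
  I1: { [L → - . -], [L → - . ; ;], [L → - . S], [L → . - -], [L → . - ; ;], [L → . - S], [L → . L ;], [S → - .], [S → . -], [S → . ;], [S → . L] }  — shift, reduce
  I2: { [S → ; .] }  — reduce
  I3: { [L → L . ;], [S → L .] }  — shift, reduce
  I4: { [S' → S .] }  — accept
  I5: { [L → L ; .] }  — reduce
  I6: { [L → - - .], [L → - . -], [L → - . ; ;], [L → - . S], [L → . - -], [L → . - ; ;], [L → . - S], [L → . L ;], [S → - .], [S → . -], [S → . ;], [S → . L] }  — shift, 2 reduces
  I7: { [L → - ; . ;], [S → ; .] }  — shift, reduce
  I8: { [L → - S .] }  — reduce
  I9: { [L → - ; ; .] }  — reduce

Conflict in state I1:
  Shift-reduce conflict between [S → - .] and [L → . - -]
So the grammar is NOT LR(0).

Answer: No. Shift-reduce conflict between [S → - .] and [L → . - -]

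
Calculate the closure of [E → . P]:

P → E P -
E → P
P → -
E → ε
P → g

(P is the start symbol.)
To compute CLOSURE, for each item [A → α.Bβ] where B is a non-terminal, add [B → .γ] for all productions B → γ; repeat for the newly added items until nothing changes.

Start with: [E → . P]
  [E → . P] has the dot before P: add [P → . E P -], [P → . -], [P → . g]
  [P → . E P -] has the dot before E: add [E → .]
No further items can be added.

CLOSURE = { [E → . P], [E → .], [P → . -], [P → . E P -], [P → . g] }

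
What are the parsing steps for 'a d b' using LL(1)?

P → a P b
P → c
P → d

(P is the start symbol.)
LL(1) parsing maintains a stack (initially the start symbol over $) and the input. At each step: if the stack top is a terminal, match it against the current input token; if it is a non-terminal N, replace it with the RHS of M[N, lookahead] (the unique production whose predict set contains the lookahead).

Stack is shown with the top on the left.

Stack    Input    Action
------------------------
P $      a d b $  output P → a P b
a P b $  a d b $  match 'a'
P b $    d b $    output P → d
d b $    d b $    match 'd'
b $      b $      match 'b'
$        $        accept

The string is accepted.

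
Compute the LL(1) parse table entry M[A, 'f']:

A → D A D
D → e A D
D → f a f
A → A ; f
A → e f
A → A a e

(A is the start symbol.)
A → D A D, A → A ; f, A → A a e

To find M[A, 'f'], we find productions for A where 'f' is in the predict set (PREDICT(N → α) = (FIRST(α) \ {ε}) ∪ (FOLLOW(N) if α ⇒* ε)).

Relevant sets:
  FIRST(D) = { 'e', 'f' }
  FIRST(A) = { 'e', 'f' }

A → D A D: PREDICT = { 'e', 'f' }
  'f' is in predict set, so this production goes in M[A, 'f']
A → A ; f: PREDICT = { 'e', 'f' }
  'f' is in predict set, so this production goes in M[A, 'f']
A → e f: PREDICT = { 'e' }
A → A a e: PREDICT = { 'e', 'f' }
  'f' is in predict set, so this production goes in M[A, 'f']

M[A, 'f'] = A → D A D, A → A ; f, A → A a e  (a multiply-defined cell — the grammar is not LL(1))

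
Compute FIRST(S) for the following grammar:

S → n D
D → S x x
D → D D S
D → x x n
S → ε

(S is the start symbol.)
To compute FIRST(S), examine every production with S on the left-hand side, reading each right-hand side left to right until a non-nullable symbol is reached.

From S → n D:
  - n is a terminal: add 'n' and stop
From S → ε:
  - ε-production, so ε ∈ FIRST(S)

Collecting: FIRST(S) = { 'n', ε }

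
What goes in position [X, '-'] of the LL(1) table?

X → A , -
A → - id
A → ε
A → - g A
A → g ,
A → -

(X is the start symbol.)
To find M[X, '-'], we find productions for X where '-' is in the predict set (PREDICT(N → α) = (FIRST(α) \ {ε}) ∪ (FOLLOW(N) if α ⇒* ε)).

Relevant sets:
  FIRST(A) = { '-', 'g', ε }

X → A , -: PREDICT = { ',', '-', 'g' }
  '-' is in predict set, so this production goes in M[X, '-']

M[X, '-'] = X → A , -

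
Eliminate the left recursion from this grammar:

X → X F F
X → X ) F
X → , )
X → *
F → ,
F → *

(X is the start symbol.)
X → , ) X'
X → * X'
X' → F F X'
X' → ) F X'
X' → ε
F → ,
F → *

X is directly left-recursive. The standard transformation for
  A → A α₁ | ... | A α_m | β₁ | ... | β_n
is
  A  → β₁ A' | ... | β_n A'
  A' → α₁ A' | ... | α_m A' | ε

X → , ) becomes X → , ) X'
X → * becomes X → * X'
X → X F F becomes X' → F F X'
X → X ) F becomes X' → ) F X'
Add X' → ε

Productions for other non-terminals are unchanged:
  F → ,
  F → *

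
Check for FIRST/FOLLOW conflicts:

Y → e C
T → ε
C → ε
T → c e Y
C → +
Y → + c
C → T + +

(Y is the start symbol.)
Yes. C → '+' with FOLLOW(C) on { '+' }; C → T '+' '+' with FOLLOW(C) on { '+' }

A FIRST/FOLLOW conflict occurs when a non-terminal N has a nullable alternative N → β (β ⇒* ε) and another alternative N → α with FIRST(α) ∩ FOLLOW(N) ≠ ∅: on such a lookahead the parser cannot decide between expanding α and letting N vanish via β.

Nullable non-terminals: C, T.
FIRST sets used below: FIRST(T) = { 'c', ε }

C: nullable alternative(s) C → ε; FOLLOW(C) = { $, '+' }
  C → ε: FIRST \ {ε} = { } — this is the only nullable alternative, skip
  C → +: FIRST \ {ε} = { '+' } — overlaps FOLLOW(C) on { '+' }: CONFLICT
  C → T + +: FIRST \ {ε} = { '+', 'c' } — overlaps FOLLOW(C) on { '+' }: CONFLICT

T: nullable alternative(s) T → ε; FOLLOW(T) = { '+' }
  T → ε: FIRST \ {ε} = { } — this is the only nullable alternative, skip
  T → c e Y: FIRST \ {ε} = { 'c' } — disjoint from FOLLOW(T)

Y has no nullable alternative, so no FIRST/FOLLOW check is needed there.

So the grammar has 2 FIRST/FOLLOW conflicts (marked CONFLICT above).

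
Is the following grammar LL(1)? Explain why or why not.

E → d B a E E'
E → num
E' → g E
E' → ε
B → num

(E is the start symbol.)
Relevant sets:
  FOLLOW(E') = { $, 'g' }

For E:
  PREDICT(E → d B a E E') = { 'd' }
  PREDICT(E → num) = { 'num' }
For E':
  PREDICT(E' → g E) = { 'g' }
  PREDICT(E' → ε) = { $, 'g' }
B has a single production, so nothing to check there.

Conflict found: Predict set conflict for E': { 'g' }
The grammar is NOT LL(1).

Answer: No. Predict set conflict for E': { 'g' }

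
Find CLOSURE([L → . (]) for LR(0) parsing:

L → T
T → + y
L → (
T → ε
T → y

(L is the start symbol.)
To compute CLOSURE, for each item [A → α.Bβ] where B is a non-terminal, add [B → .γ] for all productions B → γ; repeat for the newly added items until nothing changes.

Start with: [L → . (]
The dot precedes the terminal '(', so nothing is added.

CLOSURE = { [L → . (] }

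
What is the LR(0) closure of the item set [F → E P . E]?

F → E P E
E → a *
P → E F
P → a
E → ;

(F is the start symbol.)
Start with: [F → E P . E]
  [F → E P . E] has the dot before E: add [E → . a *], [E → . ;]
No further items can be added.

CLOSURE = { [E → . ;], [E → . a *], [F → E P . E] }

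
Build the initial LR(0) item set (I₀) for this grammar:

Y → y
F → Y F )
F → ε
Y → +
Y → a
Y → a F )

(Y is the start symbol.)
First, augment the grammar with Y' → Y
I₀ = CLOSURE({ [Y' → . Y] }):
  [Y' → . Y] has the dot before Y: add [Y → . y], [Y → . +], [Y → . a], [Y → . a F )]
No further items can be added.

I₀ = { [Y → . +], [Y → . a F )], [Y → . a], [Y → . y], [Y' → . Y] }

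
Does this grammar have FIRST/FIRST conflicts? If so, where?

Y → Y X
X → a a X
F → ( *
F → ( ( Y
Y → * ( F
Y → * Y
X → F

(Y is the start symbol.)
FIRST sets of the non-terminals at (or reachable through a nullable prefix from) the front of some alternative:
  FIRST(Y) = { '*' }
  FIRST(F) = { '(' }

Productions for Y:
  Y → Y X: FIRST = { '*' }
  Y → * ( F: FIRST = { '*' }
  Y → * Y: FIRST = { '*' }
Productions for X:
  X → a a X: FIRST = { 'a' }
  X → F: FIRST = { '(' }
Productions for F:
  F → ( *: FIRST = { '(' }
  F → ( ( Y: FIRST = { '(' }

Conflict for Y: Y → Y X and Y → * ( F
  Overlap: { '*' }
Conflict for Y: Y → Y X and Y → * Y
  Overlap: { '*' }
Conflict for Y: Y → * ( F and Y → * Y
  Overlap: { '*' }
Conflict for F: F → ( * and F → ( ( Y
  Overlap: { '(' }

Answer: Yes. Y → Y X / Y → '*' '(' F on { '*' }; Y → Y X / Y → '*' Y on { '*' }; Y → '*' '(' F / Y → '*' Y on { '*' }; F → '(' '*' / F → '(' '(' Y on { '(' }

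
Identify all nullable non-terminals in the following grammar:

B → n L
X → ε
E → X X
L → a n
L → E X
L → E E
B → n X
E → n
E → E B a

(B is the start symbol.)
ε-productions: X → ε
So X is immediately nullable.
E → X X: every symbol on the right is nullable, so E is nullable too.
L → E X: every symbol on the right is nullable, so L is nullable too.
No further non-terminal can be added: every production for the remaining non-terminals contains a terminal or a non-nullable non-terminal.
Nullable = { 'E', 'L', 'X' }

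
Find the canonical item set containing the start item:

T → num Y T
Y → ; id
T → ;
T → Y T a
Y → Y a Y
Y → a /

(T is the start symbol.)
First, augment the grammar with T' → T
I₀ = CLOSURE({ [T' → . T] }):
  [T' → . T] has the dot before T: add [T → . num Y T], [T → . ;], [T → . Y T a]
  [T → . Y T a] has the dot before Y: add [Y → . ; id], [Y → . Y a Y], [Y → . a /]
No further items can be added.

I₀ = { [T → . ;], [T → . Y T a], [T → . num Y T], [T' → . T], [Y → . ; id], [Y → . Y a Y], [Y → . a /] }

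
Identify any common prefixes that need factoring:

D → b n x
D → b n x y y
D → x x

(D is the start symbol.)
Left-factoring is needed when two productions for the same non-terminal
share a common prefix on the right-hand side.

Productions for D:
  D → b n x
  D → b n x y y
  D → x x

Found common prefix 'b n x' in productions for D

Answer: Yes, D has productions with common prefix 'b n x'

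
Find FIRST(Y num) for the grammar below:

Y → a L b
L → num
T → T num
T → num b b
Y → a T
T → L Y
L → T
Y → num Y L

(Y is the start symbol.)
{ 'a', 'num' }

FIRST sets of the non-terminals involved (from the grammar, by fixed-point iteration):
  FIRST(Y) = { 'a', 'num' }

To compute FIRST(Y num), process the symbols left to right:
Symbol Y is a non-terminal. Add FIRST(Y) \ {ε} = { 'a', 'num' }
Y is not nullable (ε ∉ FIRST(Y)), so stop here.
FIRST(Y num) = { 'a', 'num' }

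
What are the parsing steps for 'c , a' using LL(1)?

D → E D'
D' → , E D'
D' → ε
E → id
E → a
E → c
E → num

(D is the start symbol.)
LL(1) parsing maintains a stack (initially the start symbol over $) and the input. At each step: if the stack top is a terminal, match it against the current input token; if it is a non-terminal N, replace it with the RHS of M[N, lookahead] (the unique production whose predict set contains the lookahead).

Stack is shown with the top on the left.

Stack     Input    Action
-------------------------
D $       c , a $  output D → E D'
E D' $    c , a $  output E → c
c D' $    c , a $  match 'c'
D' $      , a $    output D' → , E D'
, E D' $  , a $    match ','
E D' $    a $      output E → a
a D' $    a $      match 'a'
D' $      $        output D' → ε
$         $        accept

The string is accepted.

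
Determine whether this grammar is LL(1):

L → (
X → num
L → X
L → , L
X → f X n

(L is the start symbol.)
A grammar is LL(1) if for each non-terminal N with multiple productions, the predict sets of those productions are pairwise disjoint, where PREDICT(N → α) = (FIRST(α) \ {ε}) ∪ (FOLLOW(N) if α ⇒* ε).

Relevant sets:
  FIRST(X) = { 'f', 'num' }

For L:
  PREDICT(L → '(') = { '(' }
  PREDICT(L → X) = { 'f', 'num' }
  PREDICT(L → ',' L) = { ',' }
For X:
  PREDICT(X → num) = { 'num' }
  PREDICT(X → f X n) = { 'f' }

All predict sets are disjoint. The grammar IS LL(1).

Answer: Yes, the grammar is LL(1).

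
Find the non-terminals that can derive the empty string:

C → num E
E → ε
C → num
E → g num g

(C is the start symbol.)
{ 'E' }

A non-terminal is nullable if it can derive ε (the empty string): either it has an ε-production, or it has a production whose right-hand side consists entirely of nullable non-terminals.

ε-productions: E → ε
So E is immediately nullable.
No further non-terminal can be added: every production for the remaining non-terminals contains a terminal or a non-nullable non-terminal.
Nullable = { 'E' }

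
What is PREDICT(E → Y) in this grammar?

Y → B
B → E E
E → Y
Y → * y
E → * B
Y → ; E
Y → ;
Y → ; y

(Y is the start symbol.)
{ '*', ';' }

PREDICT(E → Y) = (FIRST(RHS) \ {ε}) ∪ (FOLLOW(E) if ε ∈ FIRST(RHS), i.e. RHS ⇒* ε)
FIRST(Y) = { '*', ';' }
FIRST(Y) = { '*', ';' }
ε ∉ FIRST(Y), so FOLLOW(E) is not added.
PREDICT(E → Y) = { '*', ';' }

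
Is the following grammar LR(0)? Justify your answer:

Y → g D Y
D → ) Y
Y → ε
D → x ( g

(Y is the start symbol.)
Augment with Y' → Y and build the canonical LR(0) collection (I0 = CLOSURE({[Y' → . Y]}), then GOTO on every symbol after a dot until no new states appear). It has 10 states:
  I0: { [Y → . g D Y], [Y → .], [Y' → . Y] }  — shift, reduce
  I1: { [Y' → Y .] }  — accept
  I2: { [D → . ) Y], [D → . x ( g], [Y → g . D Y] }  — shift
  I3: { [D → ) . Y], [Y → . g D Y], [Y → .] }  — shift, reduce
  I4: { [Y → . g D Y], [Y → .], [Y → g D . Y] }  — shift, reduce
  I5: { [D → x . ( g] }  — shift
  I6: { [D → x ( . g] }  — shift
  I7: { [D → x ( g .] }  — reduce
  I8: { [Y → g D Y .] }  — reduce
  I9: { [D → ) Y .] }  — reduce

Conflict in state I0:
  Shift-reduce conflict between [Y → .] and [Y → . g D Y]
So the grammar is NOT LR(0).

Answer: No. Shift-reduce conflict between [Y → .] and [Y → . g D Y]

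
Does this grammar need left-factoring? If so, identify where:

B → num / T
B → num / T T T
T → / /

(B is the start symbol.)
Yes, B has productions with common prefix 'num / T'

Left-factoring is needed when two productions for the same non-terminal
share a common prefix on the right-hand side.

Productions for B:
  B → num / T
  B → num / T T T

Found common prefix 'num / T' in productions for B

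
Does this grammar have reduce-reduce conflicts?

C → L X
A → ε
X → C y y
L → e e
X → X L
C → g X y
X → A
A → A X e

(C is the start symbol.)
Yes — I5: [A → .] vs [X → A .]

Augment with C' → C and build the canonical LR(0) collection (I0 = CLOSURE({[C' → . C]}), then GOTO on every symbol after a dot until no new states appear). It has 16 states:
  I0: { [C → . L X], [C → . g X y], [C' → . C], [L → . e e] }  — shift
  I1: { [C' → C .] }  — accept
  I2: { [A → . A X e], [A → .], [C → . L X], [C → . g X y], [C → L . X], [L → . e e], [X → . A], [X → . C y y], [X → . X L] }  — shift, reduce
  I3: { [L → e . e] }  — shift
  I4: { [A → . A X e], [A → .], [C → . L X], [C → . g X y], [C → g . X y], [L → . e e], [X → . A], [X → . C y y], [X → . X L] }  — shift, reduce
  I5: { [A → . A X e], [A → .], [A → A . X e], [C → . L X], [C → . g X y], [L → . e e], [X → . A], [X → . C y y], [X → . X L], [X → A .] }  — shift, 2 reduces
  I6: { [X → C . y y] }  — shift
  I7: { [C → g X . y], [L → . e e], [X → X . L] }  — shift
  I8: { [X → X L .] }  — reduce
  I9: { [C → g X y .] }  — reduce
  I10: { [X → C y . y] }  — shift
  I11: { [X → C y y .] }  — reduce
  I12: { [A → A X . e], [L → . e e], [X → X . L] }  — shift
  I13: { [A → A X e .], [L → e . e] }  — shift, reduce
  I14: { [L → e e .] }  — reduce
  I15: { [C → L X .], [L → . e e], [X → X . L] }  — shift, reduce

I5 contains complete items [A → .], [X → A .] — reduce-reduce conflict.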